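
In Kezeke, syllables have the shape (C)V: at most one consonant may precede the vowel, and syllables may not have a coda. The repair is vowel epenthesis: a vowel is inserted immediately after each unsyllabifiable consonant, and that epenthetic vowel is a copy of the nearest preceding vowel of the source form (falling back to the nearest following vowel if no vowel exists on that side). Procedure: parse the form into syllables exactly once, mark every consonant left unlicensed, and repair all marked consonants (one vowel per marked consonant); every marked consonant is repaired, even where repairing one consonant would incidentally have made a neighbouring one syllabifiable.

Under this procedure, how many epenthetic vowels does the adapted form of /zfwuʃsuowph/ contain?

The unsyllabifiable consonants are /z/, /f/, /ʃ/, /w/, /p/, /h/; each receives one epenthetic vowel.

6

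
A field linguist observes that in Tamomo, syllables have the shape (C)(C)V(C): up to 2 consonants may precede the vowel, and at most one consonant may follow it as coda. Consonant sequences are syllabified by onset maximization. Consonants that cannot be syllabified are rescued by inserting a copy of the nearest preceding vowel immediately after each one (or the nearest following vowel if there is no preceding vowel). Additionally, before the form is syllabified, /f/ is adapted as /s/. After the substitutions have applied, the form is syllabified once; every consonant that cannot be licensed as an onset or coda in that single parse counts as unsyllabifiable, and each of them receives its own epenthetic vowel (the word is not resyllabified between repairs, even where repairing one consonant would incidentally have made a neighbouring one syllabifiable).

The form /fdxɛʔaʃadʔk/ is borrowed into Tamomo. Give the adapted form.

Substitution: /f/ → /s/, giving /sdxɛʔaʃadʔk/.
The consonants /s/, /ʔ/, /k/ cannot be parsed into a legal (C)(C)V(C) syllable (at most one coda consonant is licensed; onsets may contain at most 2 consonants).
Epenthesis after each stranded consonant: /s/ → /sɛ/, /ʔ/ → /ʔa/, /k/ → /ka/.

sɛdxɛʔaʃadʔaka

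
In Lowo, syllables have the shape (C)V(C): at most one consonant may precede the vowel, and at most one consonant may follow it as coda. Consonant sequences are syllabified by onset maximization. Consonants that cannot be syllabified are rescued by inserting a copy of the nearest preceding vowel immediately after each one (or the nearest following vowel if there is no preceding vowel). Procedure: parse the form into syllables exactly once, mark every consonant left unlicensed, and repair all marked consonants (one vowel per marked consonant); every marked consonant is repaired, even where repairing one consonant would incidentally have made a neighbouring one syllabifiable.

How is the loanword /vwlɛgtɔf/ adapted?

vɛwɛlɛgtɔf

The consonants /v/, /w/ cannot be parsed into a legal (C)V(C) syllable (at most one coda consonant is licensed; onsets are limited to one consonant).
Each unlicensed consonant becomes the onset of a new syllable: /v/ → /vɛ/, /w/ → /wɛ/.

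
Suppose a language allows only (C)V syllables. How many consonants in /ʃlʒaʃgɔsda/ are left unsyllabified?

Syllabifying with onset maximization leaves /ʃ/, /l/, /ʃ/, /s/ stranded (no codas are permitted; onsets are limited to one consonant).

4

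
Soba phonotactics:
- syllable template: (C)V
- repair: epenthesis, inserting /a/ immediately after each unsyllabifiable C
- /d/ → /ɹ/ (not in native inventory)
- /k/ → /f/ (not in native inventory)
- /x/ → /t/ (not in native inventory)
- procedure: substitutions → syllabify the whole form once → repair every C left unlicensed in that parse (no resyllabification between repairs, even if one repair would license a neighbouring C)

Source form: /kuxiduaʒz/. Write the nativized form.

futiɹuaʒaza

Substitution: /k/ → /f/, /x/ → /t/, /d/ → /ɹ/, giving /futiɹuaʒz/.
Under (C)V, the unsyllabifiable consonants are /ʒ/, /z/ (no codas are permitted; onsets are limited to one consonant).
Epenthesis after each stranded consonant: /ʒ/ → /ʒa/, /z/ → /za/.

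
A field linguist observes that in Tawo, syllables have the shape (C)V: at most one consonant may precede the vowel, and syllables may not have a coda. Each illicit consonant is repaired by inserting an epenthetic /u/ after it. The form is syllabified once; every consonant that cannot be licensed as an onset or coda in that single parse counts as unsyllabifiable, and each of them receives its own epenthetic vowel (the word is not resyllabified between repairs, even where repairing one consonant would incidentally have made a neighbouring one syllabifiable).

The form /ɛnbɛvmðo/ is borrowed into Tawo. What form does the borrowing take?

The consonants /n/, /v/, /m/ cannot be parsed into a legal (C)V syllable (no codas are permitted; onsets are limited to one consonant).
Epenthesis after each stranded consonant: /n/ → /nu/, /v/ → /vu/, /m/ → /mu/.

ɛnubɛvumuðo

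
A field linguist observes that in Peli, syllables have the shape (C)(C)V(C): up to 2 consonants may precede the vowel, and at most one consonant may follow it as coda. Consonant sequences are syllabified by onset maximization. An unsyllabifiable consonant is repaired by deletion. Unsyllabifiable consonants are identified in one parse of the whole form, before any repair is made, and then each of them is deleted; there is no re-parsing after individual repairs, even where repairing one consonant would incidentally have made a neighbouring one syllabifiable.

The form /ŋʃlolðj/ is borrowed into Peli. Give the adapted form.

ʃlol

The consonants /ŋ/, /ð/, /j/ cannot be parsed into a legal (C)(C)V(C) syllable (at most one coda consonant is licensed; onsets may contain at most 2 consonants).
Each unlicensed consonant is deleted: /ŋ/, /ð/, /j/.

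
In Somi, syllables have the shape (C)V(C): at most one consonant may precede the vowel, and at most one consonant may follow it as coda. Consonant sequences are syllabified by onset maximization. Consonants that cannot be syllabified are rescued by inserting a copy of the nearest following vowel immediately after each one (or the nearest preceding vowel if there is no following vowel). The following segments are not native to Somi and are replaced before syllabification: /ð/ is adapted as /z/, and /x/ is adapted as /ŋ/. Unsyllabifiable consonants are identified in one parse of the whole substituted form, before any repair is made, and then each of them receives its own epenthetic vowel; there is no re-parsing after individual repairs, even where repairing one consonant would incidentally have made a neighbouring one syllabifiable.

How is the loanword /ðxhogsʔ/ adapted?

zoŋohogsoʔo

Substitution: /ð/ → /z/, /x/ → /ŋ/, giving /zŋhogsʔ/.
The consonants /z/, /ŋ/, /s/, /ʔ/ cannot be parsed into a legal (C)V(C) syllable (at most one coda consonant is licensed; onsets are limited to one consonant).
Inserting the epenthetic vowel yields /z/ → /zo/, /ŋ/ → /ŋo/, /s/ → /so/, /ʔ/ → /ʔo/.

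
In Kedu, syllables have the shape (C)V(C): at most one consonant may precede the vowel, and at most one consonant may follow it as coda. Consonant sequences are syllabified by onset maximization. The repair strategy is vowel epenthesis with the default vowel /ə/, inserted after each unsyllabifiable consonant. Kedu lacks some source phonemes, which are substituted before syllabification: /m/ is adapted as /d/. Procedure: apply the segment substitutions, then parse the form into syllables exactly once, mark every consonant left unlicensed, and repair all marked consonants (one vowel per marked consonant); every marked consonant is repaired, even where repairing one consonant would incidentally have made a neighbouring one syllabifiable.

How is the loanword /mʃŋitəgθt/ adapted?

Substitution: /m/ → /d/, giving /dʃŋitəgθt/.
Under (C)V(C), the unsyllabifiable consonants are /d/, /ʃ/, /θ/, /t/ (at most one coda consonant is licensed; onsets are limited to one consonant).
Inserting the epenthetic vowel yields /d/ → /də/, /ʃ/ → /ʃə/, /θ/ → /θə/, /t/ → /tə/.

dəʃəŋitəgθətə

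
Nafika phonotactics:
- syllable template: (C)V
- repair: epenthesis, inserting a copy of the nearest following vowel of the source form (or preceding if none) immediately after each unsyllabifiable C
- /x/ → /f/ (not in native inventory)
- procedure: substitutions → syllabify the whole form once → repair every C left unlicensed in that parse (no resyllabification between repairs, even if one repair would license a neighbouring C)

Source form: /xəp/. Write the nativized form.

fəpə

Substitution: /x/ → /f/, giving /fəp/.
The consonants /p/ cannot be parsed into a legal (C)V syllable (no codas are permitted; onsets are limited to one consonant).
Each unlicensed consonant becomes the onset of a new syllable: /p/ → /pə/.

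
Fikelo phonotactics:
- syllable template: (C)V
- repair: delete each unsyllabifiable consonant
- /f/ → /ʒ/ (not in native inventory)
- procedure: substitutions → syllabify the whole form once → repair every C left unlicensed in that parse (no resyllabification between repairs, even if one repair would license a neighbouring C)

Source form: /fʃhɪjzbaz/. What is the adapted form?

hɪba

Substitution: /f/ → /ʒ/, giving /ʒʃhɪjzbaz/.
Under (C)V, the unsyllabifiable consonants are /ʒ/, /ʃ/, /j/, /z/, /z/ (no codas are permitted; onsets are limited to one consonant).
Deletion applies to /ʒ/, /ʃ/, /j/, /z/, /z/.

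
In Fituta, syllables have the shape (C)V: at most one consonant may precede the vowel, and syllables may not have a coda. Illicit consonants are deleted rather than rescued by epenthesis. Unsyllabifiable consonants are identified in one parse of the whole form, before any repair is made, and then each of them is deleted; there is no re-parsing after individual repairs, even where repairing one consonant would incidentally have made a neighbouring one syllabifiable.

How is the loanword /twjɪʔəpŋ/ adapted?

jɪʔə

The consonants /t/, /w/, /p/, /ŋ/ cannot be parsed into a legal (C)V syllable (no codas are permitted; onsets are limited to one consonant).
Deletion applies to /t/, /w/, /p/, /ŋ/.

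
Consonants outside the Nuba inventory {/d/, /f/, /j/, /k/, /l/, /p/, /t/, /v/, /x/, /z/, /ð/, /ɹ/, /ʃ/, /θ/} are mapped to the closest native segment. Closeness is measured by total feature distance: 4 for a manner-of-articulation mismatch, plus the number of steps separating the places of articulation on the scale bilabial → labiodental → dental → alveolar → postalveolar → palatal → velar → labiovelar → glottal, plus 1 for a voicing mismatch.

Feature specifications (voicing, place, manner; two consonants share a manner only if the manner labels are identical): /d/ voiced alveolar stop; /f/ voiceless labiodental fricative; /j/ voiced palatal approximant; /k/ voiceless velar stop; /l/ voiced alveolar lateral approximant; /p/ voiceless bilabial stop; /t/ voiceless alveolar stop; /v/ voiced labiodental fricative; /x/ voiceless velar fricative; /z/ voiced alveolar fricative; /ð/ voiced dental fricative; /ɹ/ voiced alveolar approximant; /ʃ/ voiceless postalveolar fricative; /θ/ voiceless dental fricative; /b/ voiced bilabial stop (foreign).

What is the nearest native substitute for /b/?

p

/p/ is closest: same manner (stop), place distance 0 (bilabial→bilabial), voicing differs (+1); total 1. Next closest is /d/ at distance 3.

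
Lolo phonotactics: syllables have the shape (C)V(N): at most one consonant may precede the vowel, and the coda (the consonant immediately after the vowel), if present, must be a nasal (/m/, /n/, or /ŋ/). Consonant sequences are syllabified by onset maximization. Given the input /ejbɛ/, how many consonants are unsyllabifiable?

1

Under (C)V(N), the unsyllabifiable consonants are /j/ (only a nasal (/m/, /n/, or /ŋ/) is licensed in coda position; onsets are limited to one consonant).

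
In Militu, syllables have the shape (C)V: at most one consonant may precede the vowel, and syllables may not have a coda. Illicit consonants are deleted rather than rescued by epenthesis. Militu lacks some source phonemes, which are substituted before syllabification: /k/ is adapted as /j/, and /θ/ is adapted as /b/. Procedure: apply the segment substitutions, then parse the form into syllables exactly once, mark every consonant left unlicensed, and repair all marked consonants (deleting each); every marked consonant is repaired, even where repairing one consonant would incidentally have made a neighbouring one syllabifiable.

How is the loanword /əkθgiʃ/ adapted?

əgi

Substitution: /k/ → /j/, /θ/ → /b/, giving /əjbgiʃ/.
Under (C)V, the unsyllabifiable consonants are /j/, /b/, /ʃ/ (no codas are permitted; onsets are limited to one consonant).
Deletion applies to /j/, /b/, /ʃ/.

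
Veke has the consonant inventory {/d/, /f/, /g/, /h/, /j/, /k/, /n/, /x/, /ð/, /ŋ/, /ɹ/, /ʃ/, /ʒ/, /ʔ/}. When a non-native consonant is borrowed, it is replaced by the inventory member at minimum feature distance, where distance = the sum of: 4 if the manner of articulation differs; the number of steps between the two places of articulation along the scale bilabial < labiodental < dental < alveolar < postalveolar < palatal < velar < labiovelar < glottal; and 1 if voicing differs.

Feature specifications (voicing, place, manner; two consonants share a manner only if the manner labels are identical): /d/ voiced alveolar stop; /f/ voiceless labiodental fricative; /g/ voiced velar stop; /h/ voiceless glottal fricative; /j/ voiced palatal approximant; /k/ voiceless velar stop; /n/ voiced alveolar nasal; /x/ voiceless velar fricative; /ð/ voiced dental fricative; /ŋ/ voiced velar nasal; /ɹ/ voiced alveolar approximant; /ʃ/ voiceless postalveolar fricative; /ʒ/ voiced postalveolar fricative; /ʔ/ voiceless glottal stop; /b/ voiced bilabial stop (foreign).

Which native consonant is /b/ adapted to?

d

/d/ is closest: same manner (stop), place distance 3 (bilabial→alveolar), same voicing; total 3. Next closest is /f/ at distance 6.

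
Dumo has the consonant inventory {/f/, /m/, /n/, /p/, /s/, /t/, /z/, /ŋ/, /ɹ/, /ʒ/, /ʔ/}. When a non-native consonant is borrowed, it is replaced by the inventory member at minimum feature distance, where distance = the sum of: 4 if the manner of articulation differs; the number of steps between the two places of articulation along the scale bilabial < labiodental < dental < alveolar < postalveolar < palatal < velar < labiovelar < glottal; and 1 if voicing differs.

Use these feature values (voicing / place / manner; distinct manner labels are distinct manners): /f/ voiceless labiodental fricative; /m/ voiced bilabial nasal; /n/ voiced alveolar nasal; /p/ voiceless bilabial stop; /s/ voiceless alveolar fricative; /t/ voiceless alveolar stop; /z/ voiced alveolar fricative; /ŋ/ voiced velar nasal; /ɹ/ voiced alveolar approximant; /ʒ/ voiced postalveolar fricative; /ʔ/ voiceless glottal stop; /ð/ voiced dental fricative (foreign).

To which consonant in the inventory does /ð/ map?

z

/z/ is closest: same manner (fricative), place distance 1 (dental→alveolar), same voicing; total 1. Next closest is /f/ at distance 2.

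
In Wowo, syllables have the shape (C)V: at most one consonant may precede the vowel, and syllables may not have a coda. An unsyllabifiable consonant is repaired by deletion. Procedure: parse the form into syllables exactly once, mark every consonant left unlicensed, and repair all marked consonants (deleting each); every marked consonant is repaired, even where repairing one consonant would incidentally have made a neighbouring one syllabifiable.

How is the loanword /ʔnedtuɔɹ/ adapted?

netuɔ

The consonants /ʔ/, /d/, /ɹ/ cannot be parsed into a legal (C)V syllable (no codas are permitted; onsets are limited to one consonant).
Each unlicensed consonant is deleted: /ʔ/, /d/, /ɹ/.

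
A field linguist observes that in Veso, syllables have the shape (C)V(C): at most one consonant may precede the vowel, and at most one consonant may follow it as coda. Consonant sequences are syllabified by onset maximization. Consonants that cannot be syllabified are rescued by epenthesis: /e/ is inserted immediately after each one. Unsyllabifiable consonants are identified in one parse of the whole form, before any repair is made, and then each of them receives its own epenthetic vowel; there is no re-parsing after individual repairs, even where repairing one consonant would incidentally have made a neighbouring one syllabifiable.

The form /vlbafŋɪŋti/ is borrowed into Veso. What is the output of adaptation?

Under (C)V(C), the unsyllabifiable consonants are /v/, /l/ (at most one coda consonant is licensed; onsets are limited to one consonant).
Inserting the epenthetic vowel yields /v/ → /ve/, /l/ → /le/.

velebafŋɪŋti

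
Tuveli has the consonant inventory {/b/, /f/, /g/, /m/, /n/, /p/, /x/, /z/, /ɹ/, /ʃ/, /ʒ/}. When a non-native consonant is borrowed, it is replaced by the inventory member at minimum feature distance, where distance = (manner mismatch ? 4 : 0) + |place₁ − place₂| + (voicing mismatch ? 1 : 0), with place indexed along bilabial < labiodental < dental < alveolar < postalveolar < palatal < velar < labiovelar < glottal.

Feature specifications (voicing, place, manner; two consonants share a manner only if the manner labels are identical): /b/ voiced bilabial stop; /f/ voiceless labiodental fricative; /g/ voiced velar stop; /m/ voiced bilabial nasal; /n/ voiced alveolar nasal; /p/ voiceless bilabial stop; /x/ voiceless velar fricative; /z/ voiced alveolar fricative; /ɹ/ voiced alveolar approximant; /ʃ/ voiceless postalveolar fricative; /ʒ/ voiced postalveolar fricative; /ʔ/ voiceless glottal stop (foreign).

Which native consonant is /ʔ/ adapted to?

g

/g/ is closest: same manner (stop), place distance 2 (glottal→velar), voicing differs (+1); total 3. Next closest is /x/ at distance 6.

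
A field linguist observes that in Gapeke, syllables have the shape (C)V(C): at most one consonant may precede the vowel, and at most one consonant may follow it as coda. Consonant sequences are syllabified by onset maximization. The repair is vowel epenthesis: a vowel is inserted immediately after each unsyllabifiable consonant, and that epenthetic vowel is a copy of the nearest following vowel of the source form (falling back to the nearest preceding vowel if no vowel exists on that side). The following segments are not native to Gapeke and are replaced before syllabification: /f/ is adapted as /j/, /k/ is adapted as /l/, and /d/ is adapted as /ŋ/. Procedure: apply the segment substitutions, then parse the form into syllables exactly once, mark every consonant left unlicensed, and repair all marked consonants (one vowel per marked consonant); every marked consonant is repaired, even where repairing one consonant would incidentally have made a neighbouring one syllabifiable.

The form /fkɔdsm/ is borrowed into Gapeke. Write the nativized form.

Substitution: /f/ → /j/, /k/ → /l/, /d/ → /ŋ/, giving /jlɔŋsm/.
Syllabifying with onset maximization leaves /j/, /s/, /m/ stranded (at most one coda consonant is licensed; onsets are limited to one consonant).
Epenthesis after each stranded consonant: /j/ → /jɔ/, /s/ → /sɔ/, /m/ → /mɔ/.

jɔlɔŋsɔmɔ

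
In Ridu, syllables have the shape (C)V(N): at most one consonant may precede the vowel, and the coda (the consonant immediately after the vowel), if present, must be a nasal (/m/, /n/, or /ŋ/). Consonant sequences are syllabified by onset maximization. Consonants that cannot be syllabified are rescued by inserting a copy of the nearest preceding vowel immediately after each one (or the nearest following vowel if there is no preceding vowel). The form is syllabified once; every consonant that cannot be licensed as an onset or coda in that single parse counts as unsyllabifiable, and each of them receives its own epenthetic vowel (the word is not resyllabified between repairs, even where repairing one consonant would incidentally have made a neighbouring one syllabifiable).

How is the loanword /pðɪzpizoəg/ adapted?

pɪðɪzɪpizoəgə

Syllabifying with onset maximization leaves /p/, /z/, /g/ stranded (only a nasal (/m/, /n/, or /ŋ/) is licensed in coda position; onsets are limited to one consonant).
Epenthesis after each stranded consonant: /p/ → /pɪ/, /z/ → /zɪ/, /g/ → /gə/.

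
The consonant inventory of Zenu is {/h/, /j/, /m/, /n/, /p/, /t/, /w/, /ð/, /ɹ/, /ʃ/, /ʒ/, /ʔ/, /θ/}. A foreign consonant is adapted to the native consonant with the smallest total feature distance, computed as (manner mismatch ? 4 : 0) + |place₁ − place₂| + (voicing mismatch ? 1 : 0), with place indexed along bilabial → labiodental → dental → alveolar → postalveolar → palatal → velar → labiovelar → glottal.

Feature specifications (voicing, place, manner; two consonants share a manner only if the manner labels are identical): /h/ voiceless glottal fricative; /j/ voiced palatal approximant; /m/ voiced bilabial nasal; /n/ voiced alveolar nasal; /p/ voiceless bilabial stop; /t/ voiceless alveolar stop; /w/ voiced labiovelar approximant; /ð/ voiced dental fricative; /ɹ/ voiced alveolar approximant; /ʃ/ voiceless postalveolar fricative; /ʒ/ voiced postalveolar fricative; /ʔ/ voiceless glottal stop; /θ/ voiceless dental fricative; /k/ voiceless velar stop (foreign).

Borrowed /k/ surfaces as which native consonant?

/ʔ/ is closest: same manner (stop), place distance 2 (velar→glottal), same voicing; total 2. Next closest is /t/ at distance 3.

ʔ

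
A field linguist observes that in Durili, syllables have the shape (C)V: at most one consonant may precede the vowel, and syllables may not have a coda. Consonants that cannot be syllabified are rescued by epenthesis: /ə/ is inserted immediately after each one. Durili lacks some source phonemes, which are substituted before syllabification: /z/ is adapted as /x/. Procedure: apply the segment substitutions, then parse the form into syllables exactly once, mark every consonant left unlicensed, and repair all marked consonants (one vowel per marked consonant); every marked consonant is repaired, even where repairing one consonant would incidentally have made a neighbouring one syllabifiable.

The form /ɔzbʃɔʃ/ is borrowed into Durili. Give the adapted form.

ɔxəbəʃɔʃə

Substitution: /z/ → /x/, giving /ɔxbʃɔʃ/.
Under (C)V, the unsyllabifiable consonants are /x/, /b/, /ʃ/ (no codas are permitted; onsets are limited to one consonant).
Epenthesis after each stranded consonant: /x/ → /xə/, /b/ → /bə/, /ʃ/ → /ʃə/.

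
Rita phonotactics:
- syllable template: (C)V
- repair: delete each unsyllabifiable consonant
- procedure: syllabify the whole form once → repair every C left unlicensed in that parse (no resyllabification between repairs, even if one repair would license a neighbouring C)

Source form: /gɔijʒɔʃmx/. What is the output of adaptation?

The consonants /j/, /ʃ/, /m/, /x/ cannot be parsed into a legal (C)V syllable (no codas are permitted; onsets are limited to one consonant).
Deleting the stranded consonants removes /j/, /ʃ/, /m/, /x/.

gɔiʒɔ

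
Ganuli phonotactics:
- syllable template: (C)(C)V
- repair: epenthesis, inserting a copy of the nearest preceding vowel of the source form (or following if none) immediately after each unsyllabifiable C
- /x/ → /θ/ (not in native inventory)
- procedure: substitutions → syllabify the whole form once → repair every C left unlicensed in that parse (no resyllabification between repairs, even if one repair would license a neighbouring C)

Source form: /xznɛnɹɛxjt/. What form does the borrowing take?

Substitution: /x/ → /θ/, giving /θznɛnɹɛθjt/.
Under (C)(C)V, the unsyllabifiable consonants are /θ/, /θ/, /j/, /t/ (no codas are permitted; onsets may contain at most 2 consonants).
Epenthesis after each stranded consonant: /θ/ → /θɛ/, /θ/ → /θɛ/, /j/ → /jɛ/, /t/ → /tɛ/.

θɛznɛnɹɛθɛjɛtɛ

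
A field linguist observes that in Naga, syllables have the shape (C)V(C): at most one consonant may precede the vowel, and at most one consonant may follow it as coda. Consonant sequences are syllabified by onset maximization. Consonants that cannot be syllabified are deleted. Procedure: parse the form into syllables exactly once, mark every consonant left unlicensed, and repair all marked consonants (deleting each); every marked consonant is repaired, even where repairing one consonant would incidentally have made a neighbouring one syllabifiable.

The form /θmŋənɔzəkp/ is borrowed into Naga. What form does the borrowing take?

ŋənɔzək

Under (C)V(C), the unsyllabifiable consonants are /θ/, /m/, /p/ (at most one coda consonant is licensed; onsets are limited to one consonant).
Each unlicensed consonant is deleted: /θ/, /m/, /p/.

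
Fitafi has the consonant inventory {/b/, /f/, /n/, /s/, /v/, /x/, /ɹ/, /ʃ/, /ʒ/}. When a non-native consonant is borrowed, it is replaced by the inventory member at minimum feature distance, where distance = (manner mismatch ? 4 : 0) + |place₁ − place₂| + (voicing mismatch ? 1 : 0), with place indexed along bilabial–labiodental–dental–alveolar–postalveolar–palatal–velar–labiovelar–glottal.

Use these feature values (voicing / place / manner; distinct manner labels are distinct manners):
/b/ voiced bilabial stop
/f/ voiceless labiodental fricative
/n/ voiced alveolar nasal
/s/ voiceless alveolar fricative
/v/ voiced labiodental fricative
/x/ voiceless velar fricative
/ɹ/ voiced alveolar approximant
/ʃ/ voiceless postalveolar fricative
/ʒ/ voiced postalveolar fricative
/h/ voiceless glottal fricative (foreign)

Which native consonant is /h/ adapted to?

x

/x/ is closest: same manner (fricative), place distance 2 (glottal→velar), same voicing; total 2. Next closest is /ʃ/ at distance 4.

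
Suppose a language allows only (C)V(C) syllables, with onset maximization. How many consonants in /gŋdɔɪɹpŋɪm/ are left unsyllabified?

3

The consonants /g/, /ŋ/, /p/ cannot be parsed into a legal (C)V(C) syllable (at most one coda consonant is licensed; onsets are limited to one consonant).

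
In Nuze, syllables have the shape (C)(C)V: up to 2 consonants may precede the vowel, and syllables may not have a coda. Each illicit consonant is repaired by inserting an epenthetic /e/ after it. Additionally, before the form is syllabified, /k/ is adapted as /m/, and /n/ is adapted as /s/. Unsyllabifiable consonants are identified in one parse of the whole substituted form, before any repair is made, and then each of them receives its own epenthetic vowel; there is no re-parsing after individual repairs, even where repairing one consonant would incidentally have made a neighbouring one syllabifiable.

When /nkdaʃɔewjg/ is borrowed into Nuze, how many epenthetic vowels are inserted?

After substitution the input is /smdaʃɔewjg/.
The unsyllabifiable consonants are /s/, /w/, /j/, /g/; each receives one epenthetic vowel.

4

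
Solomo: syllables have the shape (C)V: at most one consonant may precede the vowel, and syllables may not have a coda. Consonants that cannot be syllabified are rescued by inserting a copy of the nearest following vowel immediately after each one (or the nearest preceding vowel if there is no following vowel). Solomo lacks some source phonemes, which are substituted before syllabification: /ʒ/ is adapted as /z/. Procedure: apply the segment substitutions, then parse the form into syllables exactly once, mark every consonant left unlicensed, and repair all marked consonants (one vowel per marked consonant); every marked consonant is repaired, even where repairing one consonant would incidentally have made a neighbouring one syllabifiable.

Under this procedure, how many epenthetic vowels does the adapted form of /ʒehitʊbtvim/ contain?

3

After substitution the input is /zehitʊbtvim/.
The unsyllabifiable consonants are /b/, /t/, /m/; each receives one epenthetic vowel.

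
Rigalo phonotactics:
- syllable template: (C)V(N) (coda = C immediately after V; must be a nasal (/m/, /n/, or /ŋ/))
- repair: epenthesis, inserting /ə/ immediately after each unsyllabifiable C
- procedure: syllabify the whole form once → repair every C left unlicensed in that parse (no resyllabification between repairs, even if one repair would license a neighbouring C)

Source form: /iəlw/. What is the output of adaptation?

Under (C)V(N), the unsyllabifiable consonants are /l/, /w/ (only a nasal (/m/, /n/, or /ŋ/) is licensed in coda position; onsets are limited to one consonant).
Epenthesis after each stranded consonant: /l/ → /lə/, /w/ → /wə/.

iələwə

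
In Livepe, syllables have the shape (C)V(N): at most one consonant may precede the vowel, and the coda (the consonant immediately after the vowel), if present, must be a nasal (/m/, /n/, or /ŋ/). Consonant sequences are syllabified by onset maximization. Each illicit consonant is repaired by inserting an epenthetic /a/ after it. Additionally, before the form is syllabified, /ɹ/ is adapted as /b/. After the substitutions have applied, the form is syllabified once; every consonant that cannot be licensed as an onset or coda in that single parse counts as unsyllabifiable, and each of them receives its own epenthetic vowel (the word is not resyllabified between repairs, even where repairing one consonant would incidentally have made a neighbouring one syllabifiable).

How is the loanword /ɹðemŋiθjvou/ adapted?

Substitution: /ɹ/ → /b/, giving /bðemŋiθjvou/.
Syllabifying with onset maximization leaves /b/, /θ/, /j/ stranded (only a nasal (/m/, /n/, or /ŋ/) is licensed in coda position; onsets are limited to one consonant).
Inserting the epenthetic vowel yields /b/ → /ba/, /θ/ → /θa/, /j/ → /ja/.

baðemŋiθajavou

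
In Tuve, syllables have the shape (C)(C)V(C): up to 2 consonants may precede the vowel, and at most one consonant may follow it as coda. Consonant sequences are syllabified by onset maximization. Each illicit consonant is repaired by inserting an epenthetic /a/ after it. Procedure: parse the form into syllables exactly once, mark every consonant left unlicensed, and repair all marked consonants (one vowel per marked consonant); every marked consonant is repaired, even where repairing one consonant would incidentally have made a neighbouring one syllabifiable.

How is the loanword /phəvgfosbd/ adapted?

Syllabifying with onset maximization leaves /b/, /d/ stranded (at most one coda consonant is licensed; onsets may contain at most 2 consonants).
Epenthesis after each stranded consonant: /b/ → /ba/, /d/ → /da/.

phəvgfosbada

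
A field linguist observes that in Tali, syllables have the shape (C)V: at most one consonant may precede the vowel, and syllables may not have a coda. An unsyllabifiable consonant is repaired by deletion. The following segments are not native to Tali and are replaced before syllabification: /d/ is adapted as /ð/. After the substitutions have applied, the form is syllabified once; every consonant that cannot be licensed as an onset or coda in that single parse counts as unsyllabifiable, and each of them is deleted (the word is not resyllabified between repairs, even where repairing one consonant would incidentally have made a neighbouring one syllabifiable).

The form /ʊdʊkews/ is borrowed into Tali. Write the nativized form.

Substitution: /d/ → /ð/, giving /ʊðʊkews/.
Under (C)V, the unsyllabifiable consonants are /w/, /s/ (no codas are permitted; onsets are limited to one consonant).
Deleting the stranded consonants removes /w/, /s/.

ʊðʊke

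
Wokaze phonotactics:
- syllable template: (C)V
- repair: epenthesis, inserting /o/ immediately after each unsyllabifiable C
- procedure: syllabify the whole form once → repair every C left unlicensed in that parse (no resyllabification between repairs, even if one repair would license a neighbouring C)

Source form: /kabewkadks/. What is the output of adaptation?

kabewokadokoso

Under (C)V, the unsyllabifiable consonants are /w/, /d/, /k/, /s/ (no codas are permitted; onsets are limited to one consonant).
Each unlicensed consonant becomes the onset of a new syllable: /w/ → /wo/, /d/ → /do/, /k/ → /ko/, /s/ → /so/.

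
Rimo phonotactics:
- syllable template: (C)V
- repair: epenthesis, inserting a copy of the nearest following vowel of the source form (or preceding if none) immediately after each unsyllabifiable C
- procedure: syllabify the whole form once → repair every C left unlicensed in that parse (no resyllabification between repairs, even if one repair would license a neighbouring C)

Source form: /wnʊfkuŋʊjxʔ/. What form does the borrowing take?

wʊnʊfukuŋʊjʊxʊʔʊ

Under (C)V, the unsyllabifiable consonants are /w/, /f/, /j/, /x/, /ʔ/ (no codas are permitted; onsets are limited to one consonant).
Epenthesis after each stranded consonant: /w/ → /wʊ/, /f/ → /fu/, /j/ → /jʊ/, /x/ → /xʊ/, /ʔ/ → /ʔʊ/.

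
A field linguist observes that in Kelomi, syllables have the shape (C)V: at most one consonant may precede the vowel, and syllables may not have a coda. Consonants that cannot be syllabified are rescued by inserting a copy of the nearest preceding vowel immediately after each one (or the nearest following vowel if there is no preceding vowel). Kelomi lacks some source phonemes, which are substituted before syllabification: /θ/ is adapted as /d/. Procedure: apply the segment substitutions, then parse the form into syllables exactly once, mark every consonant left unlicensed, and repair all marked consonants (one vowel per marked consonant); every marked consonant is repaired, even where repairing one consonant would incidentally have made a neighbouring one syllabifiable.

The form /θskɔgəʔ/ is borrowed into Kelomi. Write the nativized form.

Substitution: /θ/ → /d/, giving /dskɔgəʔ/.
Syllabifying with onset maximization leaves /d/, /s/, /ʔ/ stranded (no codas are permitted; onsets are limited to one consonant).
Each unlicensed consonant becomes the onset of a new syllable: /d/ → /dɔ/, /s/ → /sɔ/, /ʔ/ → /ʔə/.

dɔsɔkɔgəʔə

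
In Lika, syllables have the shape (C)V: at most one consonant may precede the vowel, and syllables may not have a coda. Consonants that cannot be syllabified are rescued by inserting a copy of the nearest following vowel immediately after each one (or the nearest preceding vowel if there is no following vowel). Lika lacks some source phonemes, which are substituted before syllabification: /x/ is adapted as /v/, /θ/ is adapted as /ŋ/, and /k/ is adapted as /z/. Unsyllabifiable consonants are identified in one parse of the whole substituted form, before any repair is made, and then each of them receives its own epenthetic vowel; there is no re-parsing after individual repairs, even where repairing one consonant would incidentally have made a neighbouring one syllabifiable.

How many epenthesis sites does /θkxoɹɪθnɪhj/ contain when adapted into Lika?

5

After substitution the input is /ŋzvoɹɪŋnɪhj/.
The unsyllabifiable consonants are /ŋ/, /z/, /ŋ/, /h/, /j/; each receives one epenthetic vowel.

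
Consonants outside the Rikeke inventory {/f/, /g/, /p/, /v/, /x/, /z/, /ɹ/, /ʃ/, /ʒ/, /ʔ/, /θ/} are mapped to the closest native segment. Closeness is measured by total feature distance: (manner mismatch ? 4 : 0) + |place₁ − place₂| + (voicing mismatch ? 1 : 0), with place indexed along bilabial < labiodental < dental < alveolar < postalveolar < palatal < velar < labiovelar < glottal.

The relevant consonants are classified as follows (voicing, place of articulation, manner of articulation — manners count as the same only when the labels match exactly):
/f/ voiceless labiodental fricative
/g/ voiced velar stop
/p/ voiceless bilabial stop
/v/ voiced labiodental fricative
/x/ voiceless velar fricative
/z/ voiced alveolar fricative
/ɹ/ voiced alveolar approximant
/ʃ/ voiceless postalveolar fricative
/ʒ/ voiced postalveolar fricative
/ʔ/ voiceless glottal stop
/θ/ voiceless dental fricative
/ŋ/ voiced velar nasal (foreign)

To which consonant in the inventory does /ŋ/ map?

/g/ is closest: manner differs (nasal→stop, +4), place distance 0 (velar→velar), same voicing; total 4. Next closest is /x/ at distance 5.

g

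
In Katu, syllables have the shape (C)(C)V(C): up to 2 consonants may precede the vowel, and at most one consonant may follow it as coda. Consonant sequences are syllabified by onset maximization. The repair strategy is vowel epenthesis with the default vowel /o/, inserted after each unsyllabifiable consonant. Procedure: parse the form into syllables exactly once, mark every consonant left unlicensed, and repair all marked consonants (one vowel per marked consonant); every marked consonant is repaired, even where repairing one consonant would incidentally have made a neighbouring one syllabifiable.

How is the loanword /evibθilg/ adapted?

Syllabifying with onset maximization leaves /g/ stranded (at most one coda consonant is licensed; onsets may contain at most 2 consonants).
Each unlicensed consonant becomes the onset of a new syllable: /g/ → /go/.

evibθilgo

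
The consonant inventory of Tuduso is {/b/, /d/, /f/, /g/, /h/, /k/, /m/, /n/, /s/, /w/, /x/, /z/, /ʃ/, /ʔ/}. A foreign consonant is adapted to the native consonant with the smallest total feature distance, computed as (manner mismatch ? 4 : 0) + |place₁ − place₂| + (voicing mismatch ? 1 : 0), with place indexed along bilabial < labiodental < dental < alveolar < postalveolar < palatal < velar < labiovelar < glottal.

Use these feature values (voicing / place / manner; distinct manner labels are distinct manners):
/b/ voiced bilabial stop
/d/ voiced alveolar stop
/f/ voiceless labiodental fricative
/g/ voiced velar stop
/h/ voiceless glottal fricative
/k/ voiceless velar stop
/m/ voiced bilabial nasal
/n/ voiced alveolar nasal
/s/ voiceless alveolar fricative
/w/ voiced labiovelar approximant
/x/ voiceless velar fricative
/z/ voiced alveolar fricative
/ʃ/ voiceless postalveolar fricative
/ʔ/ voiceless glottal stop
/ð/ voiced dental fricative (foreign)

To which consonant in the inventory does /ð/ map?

z

/z/ is closest: same manner (fricative), place distance 1 (dental→alveolar), same voicing; total 1. Next closest is /f/ at distance 2.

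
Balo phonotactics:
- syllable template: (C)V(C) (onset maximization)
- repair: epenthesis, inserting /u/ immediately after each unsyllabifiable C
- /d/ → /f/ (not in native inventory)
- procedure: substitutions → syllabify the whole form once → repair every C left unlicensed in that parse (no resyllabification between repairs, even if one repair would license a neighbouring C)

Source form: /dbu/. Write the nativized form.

fubu

Substitution: /d/ → /f/, giving /fbu/.
Syllabifying with onset maximization leaves /f/ stranded (at most one coda consonant is licensed; onsets are limited to one consonant).
Inserting the epenthetic vowel yields /f/ → /fu/.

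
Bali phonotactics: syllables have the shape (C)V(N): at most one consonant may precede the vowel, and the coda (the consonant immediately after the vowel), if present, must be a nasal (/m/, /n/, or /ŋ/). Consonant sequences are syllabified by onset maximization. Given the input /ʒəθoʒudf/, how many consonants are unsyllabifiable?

2

Under (C)V(N), the unsyllabifiable consonants are /d/, /f/ (only a nasal (/m/, /n/, or /ŋ/) is licensed in coda position; onsets are limited to one consonant).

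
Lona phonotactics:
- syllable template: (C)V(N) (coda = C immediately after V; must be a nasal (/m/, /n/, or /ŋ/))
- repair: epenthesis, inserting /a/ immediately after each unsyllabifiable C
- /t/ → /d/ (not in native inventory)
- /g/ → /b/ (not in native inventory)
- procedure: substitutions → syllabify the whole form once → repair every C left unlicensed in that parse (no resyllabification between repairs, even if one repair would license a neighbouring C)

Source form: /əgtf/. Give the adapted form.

əbadafa

Substitution: /g/ → /b/, /t/ → /d/, giving /əbdf/.
The consonants /b/, /d/, /f/ cannot be parsed into a legal (C)V(N) syllable (only a nasal (/m/, /n/, or /ŋ/) is licensed in coda position; onsets are limited to one consonant).
Inserting the epenthetic vowel yields /b/ → /ba/, /d/ → /da/, /f/ → /fa/.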